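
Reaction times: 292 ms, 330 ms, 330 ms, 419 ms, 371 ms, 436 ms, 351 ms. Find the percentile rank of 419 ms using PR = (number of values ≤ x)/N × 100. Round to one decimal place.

85.7

N = 7.
Strictly below 419: 5. Equal to 419: 1.
PR = 6/7 × 100 = 85.7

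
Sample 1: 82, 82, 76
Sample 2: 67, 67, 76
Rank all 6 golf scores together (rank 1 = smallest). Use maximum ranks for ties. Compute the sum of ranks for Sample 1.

Sorted (ascending): 67, 67, 76, 76, 82, 82
The 2 values of 67 occupy positions 1–2 → each gets rank 2.
The 2 values of 76 occupy positions 3–4 → each gets rank 4.
The 2 values of 82 occupy positions 5–6 → each gets rank 6.
Sample 1 values → pooled ranks: 82→6, 82→6, 76→4
Rank sum = 6 + 6 + 4 = 16

16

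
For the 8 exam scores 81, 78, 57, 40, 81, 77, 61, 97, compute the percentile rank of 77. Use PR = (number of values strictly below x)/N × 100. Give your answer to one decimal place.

37.5

N = 8.
Strictly below 77: 3. Equal to 77: 1.
PR = 3/8 × 100 = 37.5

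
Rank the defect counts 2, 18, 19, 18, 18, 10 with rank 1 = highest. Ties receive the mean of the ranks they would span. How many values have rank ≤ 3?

4

Sorted (descending): 19, 18, 18, 18, 10, 2
The 3 values of 18 occupy positions 2–4 → average rank 3.
Ranks ≤ 3: {1, 3, 3, 3} → 4 values.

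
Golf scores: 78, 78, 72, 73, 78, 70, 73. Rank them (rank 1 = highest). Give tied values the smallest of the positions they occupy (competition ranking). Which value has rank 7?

70

Sorted (descending): 78, 78, 78, 73, 73, 72, 70
The 3 values of 78 occupy positions 1–3 → each gets rank 1.
The 2 values of 73 occupy positions 4–5 → each gets rank 4.
Rank 7 → value 70.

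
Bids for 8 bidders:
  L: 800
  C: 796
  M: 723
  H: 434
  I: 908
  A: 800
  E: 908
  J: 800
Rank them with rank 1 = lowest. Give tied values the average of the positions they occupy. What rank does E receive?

7.5

Sorted (ascending): 434, 723, 796, 800, 800, 800, 908, 908
The 3 values of 800 occupy positions 4–6 → average rank 5.
The 2 values of 908 occupy positions 7–8 → average rank (7+8)/2 = 7.5.
E has value 908 → rank 7.5.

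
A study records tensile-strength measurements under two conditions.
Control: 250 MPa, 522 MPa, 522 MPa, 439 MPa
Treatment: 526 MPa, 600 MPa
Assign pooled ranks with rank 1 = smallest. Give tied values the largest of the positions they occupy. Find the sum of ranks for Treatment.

Sorted (ascending): 250, 439, 522, 522, 526, 600
The 2 values of 522 occupy positions 3–4 → each gets rank 4.
Treatment values → pooled ranks: 526→5, 600→6
Rank sum = 5 + 6 = 11

11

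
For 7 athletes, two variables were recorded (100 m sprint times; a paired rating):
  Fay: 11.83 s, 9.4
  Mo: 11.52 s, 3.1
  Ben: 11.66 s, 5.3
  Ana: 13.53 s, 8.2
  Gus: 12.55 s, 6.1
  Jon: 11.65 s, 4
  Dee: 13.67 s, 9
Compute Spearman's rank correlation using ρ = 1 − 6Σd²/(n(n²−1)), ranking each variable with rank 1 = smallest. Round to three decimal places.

Ranks of variable 1: 4, 1, 3, 6, 5, 2, 7
Ranks of variable 2: 7, 1, 3, 5, 4, 2, 6
d = r₁ − r₂: -3, 0, 0, 1, 1, 0, 1
d²: 9, 0, 0, 1, 1, 0, 1; Σd² = 12
ρ = 1 − 6·12/(7·48) = 1 − 72/336 = 0.786

0.786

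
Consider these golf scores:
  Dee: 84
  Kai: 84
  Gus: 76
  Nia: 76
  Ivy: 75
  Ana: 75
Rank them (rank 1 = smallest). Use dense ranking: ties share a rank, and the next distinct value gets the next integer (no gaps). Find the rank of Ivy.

Sorted (ascending): 75, 75, 76, 76, 84, 84
The 2 values of 75 share dense rank 1.
The 2 values of 76 share dense rank 2.
The 2 values of 84 share dense rank 3.
Ivy has value 75 → rank 1.

1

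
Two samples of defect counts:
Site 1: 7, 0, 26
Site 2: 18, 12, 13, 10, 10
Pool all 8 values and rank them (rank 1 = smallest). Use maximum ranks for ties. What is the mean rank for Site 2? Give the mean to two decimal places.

5.20

Sorted (ascending): 0, 7, 10, 10, 12, 13, 18, 26
The 2 values of 10 occupy positions 3–4 → each gets rank 4.
Site 2 values → pooled ranks: 18→7, 12→5, 13→6, 10→4, 10→4
Mean rank = (7 + 5 + 6 + 4 + 4) / 5 = 5.20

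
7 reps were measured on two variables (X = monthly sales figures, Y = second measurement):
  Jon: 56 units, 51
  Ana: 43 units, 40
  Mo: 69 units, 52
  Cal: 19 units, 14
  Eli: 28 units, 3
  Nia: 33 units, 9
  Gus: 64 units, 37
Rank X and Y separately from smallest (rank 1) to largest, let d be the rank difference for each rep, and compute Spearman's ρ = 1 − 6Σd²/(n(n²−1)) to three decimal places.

Ranks of variable 1: 5, 4, 7, 1, 2, 3, 6
Ranks of variable 2: 6, 5, 7, 3, 1, 2, 4
d = r₁ − r₂: -1, -1, 0, -2, 1, 1, 2
d²: 1, 1, 0, 4, 1, 1, 4; Σd² = 12
ρ = 1 − 6·12/(7·48) = 1 − 72/336 = 0.786

0.786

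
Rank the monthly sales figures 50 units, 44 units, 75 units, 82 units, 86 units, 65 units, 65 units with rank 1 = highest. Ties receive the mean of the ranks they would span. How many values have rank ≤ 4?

Sorted (descending): 86, 82, 75, 65, 65, 50, 44
The 2 values of 65 occupy positions 4–5 → average rank (4+5)/2 = 4.5.
Ranks ≤ 4: {1, 2, 3} → 3 values.

3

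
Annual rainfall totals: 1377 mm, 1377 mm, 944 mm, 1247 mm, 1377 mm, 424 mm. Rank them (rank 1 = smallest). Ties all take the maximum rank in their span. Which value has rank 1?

424

Sorted (ascending): 424, 944, 1247, 1377, 1377, 1377
The 3 values of 1377 occupy positions 4–6 → each gets rank 6.
Rank 1 → value 424.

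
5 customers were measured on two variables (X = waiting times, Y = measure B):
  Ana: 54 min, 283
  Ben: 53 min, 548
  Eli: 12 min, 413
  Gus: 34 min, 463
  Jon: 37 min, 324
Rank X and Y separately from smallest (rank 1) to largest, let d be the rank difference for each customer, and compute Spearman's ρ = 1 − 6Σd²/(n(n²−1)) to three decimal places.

Ranks of variable 1: 5, 4, 1, 2, 3
Ranks of variable 2: 1, 5, 3, 4, 2
d = r₁ − r₂: 4, -1, -2, -2, 1
d²: 16, 1, 4, 4, 1; Σd² = 26
ρ = 1 − 6·26/(5·24) = 1 − 156/120 = -0.300

-0.300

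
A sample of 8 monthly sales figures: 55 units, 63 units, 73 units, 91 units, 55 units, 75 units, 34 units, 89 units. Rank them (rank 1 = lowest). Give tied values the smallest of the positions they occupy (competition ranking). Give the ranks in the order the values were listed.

2, 4, 5, 8, 2, 6, 1, 7

Sorted (ascending): 34, 55, 55, 63, 73, 75, 89, 91
The 2 values of 55 occupy positions 2–3 → each gets rank 2.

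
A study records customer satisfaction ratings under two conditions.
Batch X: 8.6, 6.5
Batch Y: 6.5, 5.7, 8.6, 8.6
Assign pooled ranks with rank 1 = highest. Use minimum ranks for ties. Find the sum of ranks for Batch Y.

Sorted (descending): 8.6, 8.6, 8.6, 6.5, 6.5, 5.7
The 3 values of 8.6 occupy positions 1–3 → each gets rank 1.
The 2 values of 6.5 occupy positions 4–5 → each gets rank 4.
Batch Y values → pooled ranks: 6.5→4, 5.7→6, 8.6→1, 8.6→1
Rank sum = 4 + 6 + 1 + 1 = 12

12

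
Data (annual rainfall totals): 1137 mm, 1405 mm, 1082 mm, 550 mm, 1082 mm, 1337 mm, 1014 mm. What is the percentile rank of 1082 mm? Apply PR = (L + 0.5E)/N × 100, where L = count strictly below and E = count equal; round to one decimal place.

N = 7.
Strictly below 1082: 2. Equal to 1082: 2.
PR = (2 + 0.5·2)/7 × 100 = 42.9

42.9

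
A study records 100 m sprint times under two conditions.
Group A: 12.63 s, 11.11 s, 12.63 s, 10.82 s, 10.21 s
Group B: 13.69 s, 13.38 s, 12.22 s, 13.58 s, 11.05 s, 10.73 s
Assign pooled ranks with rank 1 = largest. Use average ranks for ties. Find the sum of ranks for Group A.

36

Sorted (descending): 13.69, 13.58, 13.38, 12.63, 12.63, 12.22, 11.11, 11.05, 10.82, 10.73, 10.21
The 2 values of 12.63 occupy positions 4–5 → average rank (4+5)/2 = 4.5.
Group A values → pooled ranks: 12.63→4.5, 11.11→7, 12.63→4.5, 10.82→9, 10.21→11
Rank sum = 4.5 + 7 + 4.5 + 9 + 11 = 36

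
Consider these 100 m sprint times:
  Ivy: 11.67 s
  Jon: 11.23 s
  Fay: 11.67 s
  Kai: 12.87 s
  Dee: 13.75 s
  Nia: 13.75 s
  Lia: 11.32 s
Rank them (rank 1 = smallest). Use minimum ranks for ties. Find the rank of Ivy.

3

Sorted (ascending): 11.23, 11.32, 11.67, 11.67, 12.87, 13.75, 13.75
The 2 values of 11.67 occupy positions 3–4 → each gets rank 3.
The 2 values of 13.75 occupy positions 6–7 → each gets rank 6.
Ivy has value 11.67 s → rank 3.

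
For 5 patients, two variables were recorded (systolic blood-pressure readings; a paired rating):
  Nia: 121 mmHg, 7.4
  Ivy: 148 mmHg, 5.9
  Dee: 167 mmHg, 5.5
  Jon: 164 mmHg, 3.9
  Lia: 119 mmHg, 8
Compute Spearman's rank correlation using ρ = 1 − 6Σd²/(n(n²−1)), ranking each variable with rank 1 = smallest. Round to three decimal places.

Ranks of variable 1: 2, 3, 5, 4, 1
Ranks of variable 2: 4, 3, 2, 1, 5
d = r₁ − r₂: -2, 0, 3, 3, -4
d²: 4, 0, 9, 9, 16; Σd² = 38
ρ = 1 − 6·38/(5·24) = 1 − 228/120 = -0.900

-0.900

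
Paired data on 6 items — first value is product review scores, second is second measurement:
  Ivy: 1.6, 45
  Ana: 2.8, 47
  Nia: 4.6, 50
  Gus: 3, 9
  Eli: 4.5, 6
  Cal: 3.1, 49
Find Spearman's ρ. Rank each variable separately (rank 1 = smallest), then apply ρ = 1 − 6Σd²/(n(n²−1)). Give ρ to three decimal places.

Ranks of variable 1: 1, 2, 6, 3, 5, 4
Ranks of variable 2: 3, 4, 6, 2, 1, 5
d = r₁ − r₂: -2, -2, 0, 1, 4, -1
d²: 4, 4, 0, 1, 16, 1; Σd² = 26
ρ = 1 − 6·26/(6·35) = 1 − 156/210 = 0.257

0.257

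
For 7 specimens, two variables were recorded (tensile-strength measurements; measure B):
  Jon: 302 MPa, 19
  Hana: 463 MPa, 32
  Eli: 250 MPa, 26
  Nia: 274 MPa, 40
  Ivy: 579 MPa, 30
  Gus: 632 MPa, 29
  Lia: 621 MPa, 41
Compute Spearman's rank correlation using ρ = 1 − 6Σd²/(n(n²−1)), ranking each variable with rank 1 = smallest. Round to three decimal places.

Ranks of variable 1: 3, 4, 1, 2, 5, 7, 6
Ranks of variable 2: 1, 5, 2, 6, 4, 3, 7
d = r₁ − r₂: 2, -1, -1, -4, 1, 4, -1
d²: 4, 1, 1, 16, 1, 16, 1; Σd² = 40
ρ = 1 − 6·40/(7·48) = 1 − 240/336 = 0.286

0.286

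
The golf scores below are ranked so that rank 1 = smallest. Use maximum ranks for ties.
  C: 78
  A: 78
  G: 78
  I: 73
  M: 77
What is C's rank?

Sorted (ascending): 73, 77, 78, 78, 78
The 3 values of 78 occupy positions 3–5 → each gets rank 5.
C has value 78 → rank 5.

5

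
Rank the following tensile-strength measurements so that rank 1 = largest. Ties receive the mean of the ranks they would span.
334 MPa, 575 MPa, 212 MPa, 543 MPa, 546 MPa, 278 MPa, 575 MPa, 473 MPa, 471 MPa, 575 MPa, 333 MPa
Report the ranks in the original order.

Sorted (descending): 575, 575, 575, 546, 543, 473, 471, 334, 333, 278, 212
The 3 values of 575 occupy positions 1–3 → average rank 2.

8, 2, 11, 5, 4, 10, 2, 6, 7, 2, 9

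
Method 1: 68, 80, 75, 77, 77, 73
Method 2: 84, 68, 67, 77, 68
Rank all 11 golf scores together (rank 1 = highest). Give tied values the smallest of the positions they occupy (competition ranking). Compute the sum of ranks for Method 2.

Sorted (descending): 84, 80, 77, 77, 77, 75, 73, 68, 68, 68, 67
The 3 values of 77 occupy positions 3–5 → each gets rank 3.
The 3 values of 68 occupy positions 8–10 → each gets rank 8.
Method 2 values → pooled ranks: 84→1, 68→8, 67→11, 77→3, 68→8
Rank sum = 1 + 8 + 11 + 3 + 8 = 31

31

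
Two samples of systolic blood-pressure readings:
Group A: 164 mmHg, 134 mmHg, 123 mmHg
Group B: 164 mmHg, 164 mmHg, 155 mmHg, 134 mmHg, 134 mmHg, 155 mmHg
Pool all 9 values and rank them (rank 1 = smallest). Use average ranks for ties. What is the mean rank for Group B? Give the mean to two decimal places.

Sorted (ascending): 123, 134, 134, 134, 155, 155, 164, 164, 164
The 3 values of 134 occupy positions 2–4 → average rank 3.
The 2 values of 155 occupy positions 5–6 → average rank (5+6)/2 = 5.5.
The 3 values of 164 occupy positions 7–9 → average rank 8.
Group B values → pooled ranks: 164→8, 164→8, 155→5.5, 134→3, 134→3, 155→5.5
Mean rank = (8 + 8 + 5.5 + 3 + 3 + 5.5) / 6 = 5.50

5.50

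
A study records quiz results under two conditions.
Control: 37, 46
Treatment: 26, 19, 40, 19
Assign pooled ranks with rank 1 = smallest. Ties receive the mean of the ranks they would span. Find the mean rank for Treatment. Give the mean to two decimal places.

Sorted (ascending): 19, 19, 26, 37, 40, 46
The 2 values of 19 occupy positions 1–2 → average rank (1+2)/2 = 1.5.
Treatment values → pooled ranks: 26→3, 19→1.5, 40→5, 19→1.5
Mean rank = (3 + 1.5 + 5 + 1.5) / 4 = 2.75

2.75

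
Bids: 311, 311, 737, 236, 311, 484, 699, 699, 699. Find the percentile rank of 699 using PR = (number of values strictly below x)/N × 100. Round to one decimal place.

N = 9.
Strictly below 699: 5. Equal to 699: 3.
PR = 5/9 × 100 = 55.6

55.6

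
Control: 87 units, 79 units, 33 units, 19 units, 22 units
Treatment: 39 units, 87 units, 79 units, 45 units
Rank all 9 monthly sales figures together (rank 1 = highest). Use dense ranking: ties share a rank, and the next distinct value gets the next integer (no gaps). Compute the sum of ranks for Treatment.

Sorted (descending): 87, 87, 79, 79, 45, 39, 33, 22, 19
The 2 values of 87 share dense rank 1.
The 2 values of 79 share dense rank 2.
Remaining distinct values take the next consecutive integers.
Treatment values → pooled ranks: 39→4, 87→1, 79→2, 45→3
Rank sum = 4 + 1 + 2 + 3 = 10

10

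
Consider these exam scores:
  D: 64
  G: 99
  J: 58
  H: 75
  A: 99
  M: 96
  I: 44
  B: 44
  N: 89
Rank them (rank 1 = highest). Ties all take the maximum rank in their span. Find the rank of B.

9

Sorted (descending): 99, 99, 96, 89, 75, 64, 58, 44, 44
The 2 values of 99 occupy positions 1–2 → each gets rank 2.
The 2 values of 44 occupy positions 8–9 → each gets rank 9.
B has value 44 → rank 9.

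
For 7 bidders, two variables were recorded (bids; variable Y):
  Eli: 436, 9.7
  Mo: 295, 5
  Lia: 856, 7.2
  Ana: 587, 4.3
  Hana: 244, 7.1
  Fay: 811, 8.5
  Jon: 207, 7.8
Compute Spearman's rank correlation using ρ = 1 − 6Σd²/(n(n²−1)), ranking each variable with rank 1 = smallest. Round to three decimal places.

Ranks of variable 1: 4, 3, 7, 5, 2, 6, 1
Ranks of variable 2: 7, 2, 4, 1, 3, 6, 5
d = r₁ − r₂: -3, 1, 3, 4, -1, 0, -4
d²: 9, 1, 9, 16, 1, 0, 16; Σd² = 52
ρ = 1 − 6·52/(7·48) = 1 − 312/336 = 0.071

0.071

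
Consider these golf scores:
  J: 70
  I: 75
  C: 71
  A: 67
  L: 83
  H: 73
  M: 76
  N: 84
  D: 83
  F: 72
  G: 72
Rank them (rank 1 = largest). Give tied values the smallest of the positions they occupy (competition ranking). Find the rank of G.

Sorted (descending): 84, 83, 83, 76, 75, 73, 72, 72, 71, 70, 67
The 2 values of 83 occupy positions 2–3 → each gets rank 2.
The 2 values of 72 occupy positions 7–8 → each gets rank 7.
G has value 72 → rank 7.

7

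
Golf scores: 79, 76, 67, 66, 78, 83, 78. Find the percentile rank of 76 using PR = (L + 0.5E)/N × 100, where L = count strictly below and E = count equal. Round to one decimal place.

35.7

N = 7.
Strictly below 76: 2. Equal to 76: 1.
PR = (2 + 0.5·1)/7 × 100 = 35.7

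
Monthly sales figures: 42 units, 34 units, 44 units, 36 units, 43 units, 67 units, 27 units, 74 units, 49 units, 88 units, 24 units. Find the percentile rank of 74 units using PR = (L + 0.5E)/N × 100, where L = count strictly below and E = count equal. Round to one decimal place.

86.4

N = 11.
Strictly below 74: 9. Equal to 74: 1.
PR = (9 + 0.5·1)/11 × 100 = 86.4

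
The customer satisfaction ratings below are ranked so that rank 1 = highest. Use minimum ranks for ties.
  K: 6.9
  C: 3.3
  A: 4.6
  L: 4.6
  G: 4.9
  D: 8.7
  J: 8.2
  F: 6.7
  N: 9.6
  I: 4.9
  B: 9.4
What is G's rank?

7

Sorted (descending): 9.6, 9.4, 8.7, 8.2, 6.9, 6.7, 4.9, 4.9, 4.6, 4.6, 3.3
The 2 values of 4.9 occupy positions 7–8 → each gets rank 7.
The 2 values of 4.6 occupy positions 9–10 → each gets rank 9.
G has value 4.9 → rank 7.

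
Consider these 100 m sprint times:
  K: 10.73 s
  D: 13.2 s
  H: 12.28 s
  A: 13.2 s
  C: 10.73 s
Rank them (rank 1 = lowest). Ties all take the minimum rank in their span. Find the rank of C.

Sorted (ascending): 10.73, 10.73, 12.28, 13.2, 13.2
The 2 values of 10.73 occupy positions 1–2 → each gets rank 1.
The 2 values of 13.2 occupy positions 4–5 → each gets rank 4.
C has value 10.73 s → rank 1.

1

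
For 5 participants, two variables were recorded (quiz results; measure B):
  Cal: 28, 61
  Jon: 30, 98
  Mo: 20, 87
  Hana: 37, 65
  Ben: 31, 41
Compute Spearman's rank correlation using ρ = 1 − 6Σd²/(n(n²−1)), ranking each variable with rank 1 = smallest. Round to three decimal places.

Ranks of variable 1: 2, 3, 1, 5, 4
Ranks of variable 2: 2, 5, 4, 3, 1
d = r₁ − r₂: 0, -2, -3, 2, 3
d²: 0, 4, 9, 4, 9; Σd² = 26
ρ = 1 − 6·26/(5·24) = 1 − 156/120 = -0.300

-0.300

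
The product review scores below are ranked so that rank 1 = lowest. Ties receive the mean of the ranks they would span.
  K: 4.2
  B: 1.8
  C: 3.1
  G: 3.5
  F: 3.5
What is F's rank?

3.5

Sorted (ascending): 1.8, 3.1, 3.5, 3.5, 4.2
The 2 values of 3.5 occupy positions 3–4 → average rank (3+4)/2 = 3.5.
F has value 3.5 → rank 3.5.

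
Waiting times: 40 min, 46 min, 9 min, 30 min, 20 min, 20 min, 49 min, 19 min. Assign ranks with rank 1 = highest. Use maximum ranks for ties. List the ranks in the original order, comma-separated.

3, 2, 8, 4, 6, 6, 1, 7

Sorted (descending): 49, 46, 40, 30, 20, 20, 19, 9
The 2 values of 20 occupy positions 5–6 → each gets rank 6.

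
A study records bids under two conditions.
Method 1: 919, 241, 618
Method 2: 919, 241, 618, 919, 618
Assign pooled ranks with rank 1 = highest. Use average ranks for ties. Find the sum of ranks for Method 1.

Sorted (descending): 919, 919, 919, 618, 618, 618, 241, 241
The 3 values of 919 occupy positions 1–3 → average rank 2.
The 3 values of 618 occupy positions 4–6 → average rank 5.
The 2 values of 241 occupy positions 7–8 → average rank (7+8)/2 = 7.5.
Method 1 values → pooled ranks: 919→2, 241→7.5, 618→5
Rank sum = 2 + 7.5 + 5 = 14.5

14.5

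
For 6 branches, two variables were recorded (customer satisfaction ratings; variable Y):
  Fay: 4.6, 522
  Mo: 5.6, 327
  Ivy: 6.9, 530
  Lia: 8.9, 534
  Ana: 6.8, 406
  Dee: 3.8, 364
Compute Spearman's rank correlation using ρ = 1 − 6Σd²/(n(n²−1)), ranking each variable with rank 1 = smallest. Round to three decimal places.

0.714

Ranks of variable 1: 2, 3, 5, 6, 4, 1
Ranks of variable 2: 4, 1, 5, 6, 3, 2
d = r₁ − r₂: -2, 2, 0, 0, 1, -1
d²: 4, 4, 0, 0, 1, 1; Σd² = 10
ρ = 1 − 6·10/(6·35) = 1 − 60/210 = 0.714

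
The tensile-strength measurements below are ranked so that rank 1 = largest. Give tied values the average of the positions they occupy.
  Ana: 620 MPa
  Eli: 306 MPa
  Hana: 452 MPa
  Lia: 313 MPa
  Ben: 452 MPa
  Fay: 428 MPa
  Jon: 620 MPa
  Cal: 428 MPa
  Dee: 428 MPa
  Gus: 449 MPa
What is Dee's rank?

7

Sorted (descending): 620, 620, 452, 452, 449, 428, 428, 428, 313, 306
The 2 values of 620 occupy positions 1–2 → average rank (1+2)/2 = 1.5.
The 2 values of 452 occupy positions 3–4 → average rank (3+4)/2 = 3.5.
The 3 values of 428 occupy positions 6–8 → average rank 7.
Dee has value 428 MPa → rank 7.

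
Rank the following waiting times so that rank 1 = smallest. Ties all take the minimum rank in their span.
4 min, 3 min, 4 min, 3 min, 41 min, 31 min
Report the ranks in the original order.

Sorted (ascending): 3, 3, 4, 4, 31, 41
The 2 values of 3 occupy positions 1–2 → each gets rank 1.
The 2 values of 4 occupy positions 3–4 → each gets rank 3.

3, 1, 3, 1, 6, 5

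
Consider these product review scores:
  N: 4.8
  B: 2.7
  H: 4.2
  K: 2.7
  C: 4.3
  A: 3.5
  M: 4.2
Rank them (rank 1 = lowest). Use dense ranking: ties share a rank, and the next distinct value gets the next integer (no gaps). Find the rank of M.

3

Sorted (ascending): 2.7, 2.7, 3.5, 4.2, 4.2, 4.3, 4.8
The 2 values of 2.7 share dense rank 1.
The 2 values of 4.2 share dense rank 3.
Remaining distinct values take the next consecutive integers.
M has value 4.2 → rank 3.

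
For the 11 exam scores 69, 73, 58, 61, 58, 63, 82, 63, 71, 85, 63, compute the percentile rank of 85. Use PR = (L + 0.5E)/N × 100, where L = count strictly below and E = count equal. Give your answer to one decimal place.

N = 11.
Strictly below 85: 10. Equal to 85: 1.
PR = (10 + 0.5·1)/11 × 100 = 95.5

95.5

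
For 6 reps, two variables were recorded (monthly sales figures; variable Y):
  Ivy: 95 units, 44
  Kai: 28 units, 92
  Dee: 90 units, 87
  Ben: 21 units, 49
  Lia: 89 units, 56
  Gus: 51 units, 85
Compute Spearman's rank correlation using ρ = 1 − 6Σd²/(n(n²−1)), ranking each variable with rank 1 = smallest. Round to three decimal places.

-0.257

Ranks of variable 1: 6, 2, 5, 1, 4, 3
Ranks of variable 2: 1, 6, 5, 2, 3, 4
d = r₁ − r₂: 5, -4, 0, -1, 1, -1
d²: 25, 16, 0, 1, 1, 1; Σd² = 44
ρ = 1 − 6·44/(6·35) = 1 − 264/210 = -0.257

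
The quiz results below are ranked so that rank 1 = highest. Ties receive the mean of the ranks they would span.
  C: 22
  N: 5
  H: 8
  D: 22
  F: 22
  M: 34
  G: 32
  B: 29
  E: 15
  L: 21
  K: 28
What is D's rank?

Sorted (descending): 34, 32, 29, 28, 22, 22, 22, 21, 15, 8, 5
The 3 values of 22 occupy positions 5–7 → average rank 6.
D has value 22 → rank 6.

6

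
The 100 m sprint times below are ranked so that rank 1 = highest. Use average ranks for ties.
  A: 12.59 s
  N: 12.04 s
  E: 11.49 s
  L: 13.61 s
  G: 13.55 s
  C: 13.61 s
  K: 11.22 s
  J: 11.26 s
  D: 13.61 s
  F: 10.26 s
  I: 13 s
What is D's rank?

2

Sorted (descending): 13.61, 13.61, 13.61, 13.55, 13, 12.59, 12.04, 11.49, 11.26, 11.22, 10.26
The 3 values of 13.61 occupy positions 1–3 → average rank 2.
D has value 13.61 s → rank 2.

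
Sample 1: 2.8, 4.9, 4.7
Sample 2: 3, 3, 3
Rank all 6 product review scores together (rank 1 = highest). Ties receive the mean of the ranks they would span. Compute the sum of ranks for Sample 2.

Sorted (descending): 4.9, 4.7, 3, 3, 3, 2.8
The 3 values of 3 occupy positions 3–5 → average rank 4.
Sample 2 values → pooled ranks: 3→4, 3→4, 3→4
Rank sum = 4 + 4 + 4 = 12

12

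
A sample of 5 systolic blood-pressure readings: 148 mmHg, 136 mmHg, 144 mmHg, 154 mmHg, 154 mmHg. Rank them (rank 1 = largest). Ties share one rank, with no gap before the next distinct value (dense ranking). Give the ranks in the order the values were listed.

Sorted (descending): 154, 154, 148, 144, 136
The 2 values of 154 share dense rank 1.
Remaining distinct values take the next consecutive integers.

2, 4, 3, 1, 1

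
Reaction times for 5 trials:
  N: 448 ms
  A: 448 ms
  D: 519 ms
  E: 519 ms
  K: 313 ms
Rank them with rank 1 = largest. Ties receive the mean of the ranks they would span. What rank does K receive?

5

Sorted (descending): 519, 519, 448, 448, 313
The 2 values of 519 occupy positions 1–2 → average rank (1+2)/2 = 1.5.
The 2 values of 448 occupy positions 3–4 → average rank (3+4)/2 = 3.5.
K has value 313 ms → rank 5.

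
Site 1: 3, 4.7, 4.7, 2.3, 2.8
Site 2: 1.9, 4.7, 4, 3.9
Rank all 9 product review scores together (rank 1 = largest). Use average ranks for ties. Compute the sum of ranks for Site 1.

Sorted (descending): 4.7, 4.7, 4.7, 4, 3.9, 3, 2.8, 2.3, 1.9
The 3 values of 4.7 occupy positions 1–3 → average rank 2.
Site 1 values → pooled ranks: 3→6, 4.7→2, 4.7→2, 2.3→8, 2.8→7
Rank sum = 6 + 2 + 2 + 8 + 7 = 25

25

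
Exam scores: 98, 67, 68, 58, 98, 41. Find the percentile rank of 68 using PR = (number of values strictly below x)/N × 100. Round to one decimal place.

N = 6.
Strictly below 68: 3. Equal to 68: 1.
PR = 3/6 × 100 = 50.0

50.0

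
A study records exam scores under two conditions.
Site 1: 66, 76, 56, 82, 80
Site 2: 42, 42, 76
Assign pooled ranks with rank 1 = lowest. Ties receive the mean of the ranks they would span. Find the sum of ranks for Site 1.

27.5

Sorted (ascending): 42, 42, 56, 66, 76, 76, 80, 82
The 2 values of 42 occupy positions 1–2 → average rank (1+2)/2 = 1.5.
The 2 values of 76 occupy positions 5–6 → average rank (5+6)/2 = 5.5.
Site 1 values → pooled ranks: 66→4, 76→5.5, 56→3, 82→8, 80→7
Rank sum = 4 + 5.5 + 3 + 8 + 7 = 27.5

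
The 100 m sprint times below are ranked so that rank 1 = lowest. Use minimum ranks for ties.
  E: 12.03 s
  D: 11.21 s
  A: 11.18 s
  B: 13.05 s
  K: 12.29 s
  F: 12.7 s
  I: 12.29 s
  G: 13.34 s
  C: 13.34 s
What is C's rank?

8

Sorted (ascending): 11.18, 11.21, 12.03, 12.29, 12.29, 12.7, 13.05, 13.34, 13.34
The 2 values of 12.29 occupy positions 4–5 → each gets rank 4.
The 2 values of 13.34 occupy positions 8–9 → each gets rank 8.
C has value 13.34 s → rank 8.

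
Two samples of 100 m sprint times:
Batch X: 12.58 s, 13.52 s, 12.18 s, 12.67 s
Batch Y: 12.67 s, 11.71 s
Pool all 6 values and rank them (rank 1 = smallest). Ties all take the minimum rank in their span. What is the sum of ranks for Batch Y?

Sorted (ascending): 11.71, 12.18, 12.58, 12.67, 12.67, 13.52
The 2 values of 12.67 occupy positions 4–5 → each gets rank 4.
Batch Y values → pooled ranks: 12.67→4, 11.71→1
Rank sum = 4 + 1 = 5

5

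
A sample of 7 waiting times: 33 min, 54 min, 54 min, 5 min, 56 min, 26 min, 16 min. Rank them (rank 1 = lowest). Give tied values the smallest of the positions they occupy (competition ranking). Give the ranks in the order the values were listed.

4, 5, 5, 1, 7, 3, 2

Sorted (ascending): 5, 16, 26, 33, 54, 54, 56
The 2 values of 54 occupy positions 5–6 → each gets rank 5.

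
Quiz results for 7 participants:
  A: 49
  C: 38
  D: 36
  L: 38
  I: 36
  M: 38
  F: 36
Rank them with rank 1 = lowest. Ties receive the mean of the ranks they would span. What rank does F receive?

Sorted (ascending): 36, 36, 36, 38, 38, 38, 49
The 3 values of 36 occupy positions 1–3 → average rank 2.
The 3 values of 38 occupy positions 4–6 → average rank 5.
F has value 36 → rank 2.

2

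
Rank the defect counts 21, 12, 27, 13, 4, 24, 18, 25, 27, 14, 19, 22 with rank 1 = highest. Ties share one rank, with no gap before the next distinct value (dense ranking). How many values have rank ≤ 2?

3

Sorted (descending): 27, 27, 25, 24, 22, 21, 19, 18, 14, 13, 12, 4
The 2 values of 27 share dense rank 1.
Remaining distinct values take the next consecutive integers.
Ranks ≤ 2: {1, 1, 2} → 3 values.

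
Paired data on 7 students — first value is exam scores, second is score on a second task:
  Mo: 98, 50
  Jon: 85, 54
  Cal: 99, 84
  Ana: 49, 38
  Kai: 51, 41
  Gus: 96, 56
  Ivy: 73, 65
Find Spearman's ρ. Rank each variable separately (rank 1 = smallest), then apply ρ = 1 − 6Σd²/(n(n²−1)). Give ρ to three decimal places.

0.679

Ranks of variable 1: 6, 4, 7, 1, 2, 5, 3
Ranks of variable 2: 3, 4, 7, 1, 2, 5, 6
d = r₁ − r₂: 3, 0, 0, 0, 0, 0, -3
d²: 9, 0, 0, 0, 0, 0, 9; Σd² = 18
ρ = 1 − 6·18/(7·48) = 1 − 108/336 = 0.679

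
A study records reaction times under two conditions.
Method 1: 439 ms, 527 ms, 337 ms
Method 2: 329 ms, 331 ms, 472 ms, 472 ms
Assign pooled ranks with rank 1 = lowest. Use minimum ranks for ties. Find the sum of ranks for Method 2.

Sorted (ascending): 329, 331, 337, 439, 472, 472, 527
The 2 values of 472 occupy positions 5–6 → each gets rank 5.
Method 2 values → pooled ranks: 329→1, 331→2, 472→5, 472→5
Rank sum = 1 + 2 + 5 + 5 = 13

13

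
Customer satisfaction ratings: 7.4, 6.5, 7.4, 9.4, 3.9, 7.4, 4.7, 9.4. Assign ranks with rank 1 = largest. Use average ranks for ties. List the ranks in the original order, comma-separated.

Sorted (descending): 9.4, 9.4, 7.4, 7.4, 7.4, 6.5, 4.7, 3.9
The 2 values of 9.4 occupy positions 1–2 → average rank (1+2)/2 = 1.5.
The 3 values of 7.4 occupy positions 3–5 → average rank 4.

4, 6, 4, 1.5, 8, 4, 7, 1.5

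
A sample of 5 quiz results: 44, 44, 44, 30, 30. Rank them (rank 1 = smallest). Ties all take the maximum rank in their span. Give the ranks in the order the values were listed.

Sorted (ascending): 30, 30, 44, 44, 44
The 2 values of 30 occupy positions 1–2 → each gets rank 2.
The 3 values of 44 occupy positions 3–5 → each gets rank 5.

5, 5, 5, 2, 2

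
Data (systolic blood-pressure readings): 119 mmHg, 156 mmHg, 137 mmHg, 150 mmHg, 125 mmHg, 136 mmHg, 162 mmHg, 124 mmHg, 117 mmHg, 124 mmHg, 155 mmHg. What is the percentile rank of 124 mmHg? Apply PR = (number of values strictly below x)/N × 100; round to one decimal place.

18.2

N = 11.
Strictly below 124: 2. Equal to 124: 2.
PR = 2/11 × 100 = 18.2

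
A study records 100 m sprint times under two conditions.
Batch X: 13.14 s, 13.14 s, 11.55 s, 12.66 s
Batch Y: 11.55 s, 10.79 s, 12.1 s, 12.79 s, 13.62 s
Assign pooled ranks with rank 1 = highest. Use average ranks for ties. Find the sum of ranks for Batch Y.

Sorted (descending): 13.62, 13.14, 13.14, 12.79, 12.66, 12.1, 11.55, 11.55, 10.79
The 2 values of 13.14 occupy positions 2–3 → average rank (2+3)/2 = 2.5.
The 2 values of 11.55 occupy positions 7–8 → average rank (7+8)/2 = 7.5.
Batch Y values → pooled ranks: 11.55→7.5, 10.79→9, 12.1→6, 12.79→4, 13.62→1
Rank sum = 7.5 + 9 + 6 + 4 + 1 = 27.5

27.5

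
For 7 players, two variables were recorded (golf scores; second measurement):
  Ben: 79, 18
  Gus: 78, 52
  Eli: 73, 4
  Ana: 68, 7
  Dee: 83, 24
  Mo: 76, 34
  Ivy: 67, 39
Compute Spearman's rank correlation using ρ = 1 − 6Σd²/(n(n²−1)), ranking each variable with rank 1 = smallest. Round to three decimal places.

0.071

Ranks of variable 1: 6, 5, 3, 2, 7, 4, 1
Ranks of variable 2: 3, 7, 1, 2, 4, 5, 6
d = r₁ − r₂: 3, -2, 2, 0, 3, -1, -5
d²: 9, 4, 4, 0, 9, 1, 25; Σd² = 52
ρ = 1 − 6·52/(7·48) = 1 − 312/336 = 0.071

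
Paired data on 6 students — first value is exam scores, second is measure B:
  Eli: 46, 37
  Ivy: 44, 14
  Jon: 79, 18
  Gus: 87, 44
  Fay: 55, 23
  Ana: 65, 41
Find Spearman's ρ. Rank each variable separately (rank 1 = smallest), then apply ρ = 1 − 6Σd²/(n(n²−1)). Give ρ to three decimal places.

0.600

Ranks of variable 1: 2, 1, 5, 6, 3, 4
Ranks of variable 2: 4, 1, 2, 6, 3, 5
d = r₁ − r₂: -2, 0, 3, 0, 0, -1
d²: 4, 0, 9, 0, 0, 1; Σd² = 14
ρ = 1 − 6·14/(6·35) = 1 − 84/210 = 0.600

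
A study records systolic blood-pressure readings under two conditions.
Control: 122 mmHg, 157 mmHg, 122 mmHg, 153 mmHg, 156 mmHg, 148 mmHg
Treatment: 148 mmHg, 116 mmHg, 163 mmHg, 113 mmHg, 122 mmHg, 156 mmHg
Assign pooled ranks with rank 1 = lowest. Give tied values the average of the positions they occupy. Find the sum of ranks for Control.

43

Sorted (ascending): 113, 116, 122, 122, 122, 148, 148, 153, 156, 156, 157, 163
The 3 values of 122 occupy positions 3–5 → average rank 4.
The 2 values of 148 occupy positions 6–7 → average rank (6+7)/2 = 6.5.
The 2 values of 156 occupy positions 9–10 → average rank (9+10)/2 = 9.5.
Control values → pooled ranks: 122→4, 157→11, 122→4, 153→8, 156→9.5, 148→6.5
Rank sum = 4 + 11 + 4 + 8 + 9.5 + 6.5 = 43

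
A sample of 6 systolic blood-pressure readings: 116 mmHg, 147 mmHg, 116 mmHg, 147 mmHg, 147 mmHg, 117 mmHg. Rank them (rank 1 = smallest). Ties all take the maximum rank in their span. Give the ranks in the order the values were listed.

2, 6, 2, 6, 6, 3

Sorted (ascending): 116, 116, 117, 147, 147, 147
The 2 values of 116 occupy positions 1–2 → each gets rank 2.
The 3 values of 147 occupy positions 4–6 → each gets rank 6.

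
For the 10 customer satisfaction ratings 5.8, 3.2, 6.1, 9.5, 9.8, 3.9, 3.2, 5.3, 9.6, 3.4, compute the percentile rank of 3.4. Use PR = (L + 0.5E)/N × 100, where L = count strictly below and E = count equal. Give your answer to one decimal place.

25.0

N = 10.
Strictly below 3.4: 2. Equal to 3.4: 1.
PR = (2 + 0.5·1)/10 × 100 = 25.0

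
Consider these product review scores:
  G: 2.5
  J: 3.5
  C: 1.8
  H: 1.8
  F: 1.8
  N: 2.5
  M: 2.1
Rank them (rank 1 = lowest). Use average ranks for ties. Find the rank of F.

2

Sorted (ascending): 1.8, 1.8, 1.8, 2.1, 2.5, 2.5, 3.5
The 3 values of 1.8 occupy positions 1–3 → average rank 2.
The 2 values of 2.5 occupy positions 5–6 → average rank (5+6)/2 = 5.5.
F has value 1.8 → rank 2.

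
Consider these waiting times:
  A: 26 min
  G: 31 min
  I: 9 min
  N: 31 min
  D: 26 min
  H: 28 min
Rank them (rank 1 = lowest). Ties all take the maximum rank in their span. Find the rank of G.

Sorted (ascending): 9, 26, 26, 28, 31, 31
The 2 values of 26 occupy positions 2–3 → each gets rank 3.
The 2 values of 31 occupy positions 5–6 → each gets rank 6.
G has value 31 min → rank 6.

6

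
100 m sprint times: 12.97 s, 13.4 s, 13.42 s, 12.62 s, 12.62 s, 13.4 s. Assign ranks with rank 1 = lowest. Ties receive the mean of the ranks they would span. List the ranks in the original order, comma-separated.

3, 4.5, 6, 1.5, 1.5, 4.5

Sorted (ascending): 12.62, 12.62, 12.97, 13.4, 13.4, 13.42
The 2 values of 12.62 occupy positions 1–2 → average rank (1+2)/2 = 1.5.
The 2 values of 13.4 occupy positions 4–5 → average rank (4+5)/2 = 4.5.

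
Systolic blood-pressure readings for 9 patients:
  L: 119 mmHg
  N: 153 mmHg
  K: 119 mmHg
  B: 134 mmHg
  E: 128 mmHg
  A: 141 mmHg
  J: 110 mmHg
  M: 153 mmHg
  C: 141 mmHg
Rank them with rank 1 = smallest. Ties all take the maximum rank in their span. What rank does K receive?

Sorted (ascending): 110, 119, 119, 128, 134, 141, 141, 153, 153
The 2 values of 119 occupy positions 2–3 → each gets rank 3.
The 2 values of 141 occupy positions 6–7 → each gets rank 7.
The 2 values of 153 occupy positions 8–9 → each gets rank 9.
K has value 119 mmHg → rank 3.

3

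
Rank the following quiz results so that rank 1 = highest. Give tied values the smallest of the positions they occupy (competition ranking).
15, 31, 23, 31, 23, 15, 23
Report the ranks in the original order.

Sorted (descending): 31, 31, 23, 23, 23, 15, 15
The 2 values of 31 occupy positions 1–2 → each gets rank 1.
The 3 values of 23 occupy positions 3–5 → each gets rank 3.
The 2 values of 15 occupy positions 6–7 → each gets rank 6.

6, 1, 3, 1, 3, 6, 3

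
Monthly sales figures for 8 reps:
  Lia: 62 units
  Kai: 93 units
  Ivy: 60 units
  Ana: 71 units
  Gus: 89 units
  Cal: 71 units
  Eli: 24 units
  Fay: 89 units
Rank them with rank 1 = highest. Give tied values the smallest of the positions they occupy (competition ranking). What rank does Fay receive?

2

Sorted (descending): 93, 89, 89, 71, 71, 62, 60, 24
The 2 values of 89 occupy positions 2–3 → each gets rank 2.
The 2 values of 71 occupy positions 4–5 → each gets rank 4.
Fay has value 89 units → rank 2.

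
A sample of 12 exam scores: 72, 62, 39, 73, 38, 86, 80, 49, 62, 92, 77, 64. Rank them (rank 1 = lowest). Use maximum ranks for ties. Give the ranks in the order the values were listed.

Sorted (ascending): 38, 39, 49, 62, 62, 64, 72, 73, 77, 80, 86, 92
The 2 values of 62 occupy positions 4–5 → each gets rank 5.

7, 5, 2, 8, 1, 11, 10, 3, 5, 12, 9, 6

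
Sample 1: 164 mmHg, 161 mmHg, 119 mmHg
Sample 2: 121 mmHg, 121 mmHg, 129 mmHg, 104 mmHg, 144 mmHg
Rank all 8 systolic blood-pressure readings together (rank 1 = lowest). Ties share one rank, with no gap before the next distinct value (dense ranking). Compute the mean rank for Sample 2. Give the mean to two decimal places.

3.20

Sorted (ascending): 104, 119, 121, 121, 129, 144, 161, 164
The 2 values of 121 share dense rank 3.
Remaining distinct values take the next consecutive integers.
Sample 2 values → pooled ranks: 121→3, 121→3, 129→4, 104→1, 144→5
Mean rank = (3 + 3 + 4 + 1 + 5) / 5 = 3.20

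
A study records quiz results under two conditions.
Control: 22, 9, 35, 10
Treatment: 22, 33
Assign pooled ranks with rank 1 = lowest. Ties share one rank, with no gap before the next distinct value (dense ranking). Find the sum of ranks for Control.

Sorted (ascending): 9, 10, 22, 22, 33, 35
The 2 values of 22 share dense rank 3.
Remaining distinct values take the next consecutive integers.
Control values → pooled ranks: 22→3, 9→1, 35→5, 10→2
Rank sum = 3 + 1 + 5 + 2 = 11

11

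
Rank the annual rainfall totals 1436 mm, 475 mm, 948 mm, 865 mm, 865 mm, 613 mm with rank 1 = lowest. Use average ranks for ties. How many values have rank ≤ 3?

Sorted (ascending): 475, 613, 865, 865, 948, 1436
The 2 values of 865 occupy positions 3–4 → average rank (3+4)/2 = 3.5.
Ranks ≤ 3: {1, 2} → 2 values.

2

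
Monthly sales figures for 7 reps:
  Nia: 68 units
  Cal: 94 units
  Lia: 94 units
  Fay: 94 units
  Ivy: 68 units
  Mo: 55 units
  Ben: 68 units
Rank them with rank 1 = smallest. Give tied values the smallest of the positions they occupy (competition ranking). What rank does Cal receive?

Sorted (ascending): 55, 68, 68, 68, 94, 94, 94
The 3 values of 68 occupy positions 2–4 → each gets rank 2.
The 3 values of 94 occupy positions 5–7 → each gets rank 5.
Cal has value 94 units → rank 5.

5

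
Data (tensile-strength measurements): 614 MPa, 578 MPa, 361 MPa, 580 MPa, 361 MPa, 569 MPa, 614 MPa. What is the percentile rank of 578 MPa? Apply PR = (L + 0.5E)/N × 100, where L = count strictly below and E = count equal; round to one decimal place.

50.0

N = 7.
Strictly below 578: 3. Equal to 578: 1.
PR = (3 + 0.5·1)/7 × 100 = 50.0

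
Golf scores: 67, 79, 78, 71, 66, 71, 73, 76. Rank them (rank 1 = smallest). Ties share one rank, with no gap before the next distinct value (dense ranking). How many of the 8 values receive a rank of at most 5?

Sorted (ascending): 66, 67, 71, 71, 73, 76, 78, 79
The 2 values of 71 share dense rank 3.
Remaining distinct values take the next consecutive integers.
Ranks ≤ 5: {1, 2, 3, 3, 4, 5} → 6 values.

6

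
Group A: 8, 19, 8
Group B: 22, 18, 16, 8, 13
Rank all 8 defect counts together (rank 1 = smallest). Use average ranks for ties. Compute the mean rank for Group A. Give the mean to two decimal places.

Sorted (ascending): 8, 8, 8, 13, 16, 18, 19, 22
The 3 values of 8 occupy positions 1–3 → average rank 2.
Group A values → pooled ranks: 8→2, 19→7, 8→2
Mean rank = (2 + 7 + 2) / 3 = 3.67

3.67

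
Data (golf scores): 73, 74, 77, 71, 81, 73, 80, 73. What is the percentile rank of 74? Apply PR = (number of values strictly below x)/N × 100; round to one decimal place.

50.0

N = 8.
Strictly below 74: 4. Equal to 74: 1.
PR = 4/8 × 100 = 50.0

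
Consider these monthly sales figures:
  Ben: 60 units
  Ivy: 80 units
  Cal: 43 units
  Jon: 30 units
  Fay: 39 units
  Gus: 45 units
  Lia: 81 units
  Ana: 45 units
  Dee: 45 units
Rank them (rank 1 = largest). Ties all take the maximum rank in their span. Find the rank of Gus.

6

Sorted (descending): 81, 80, 60, 45, 45, 45, 43, 39, 30
The 3 values of 45 occupy positions 4–6 → each gets rank 6.
Gus has value 45 units → rank 6.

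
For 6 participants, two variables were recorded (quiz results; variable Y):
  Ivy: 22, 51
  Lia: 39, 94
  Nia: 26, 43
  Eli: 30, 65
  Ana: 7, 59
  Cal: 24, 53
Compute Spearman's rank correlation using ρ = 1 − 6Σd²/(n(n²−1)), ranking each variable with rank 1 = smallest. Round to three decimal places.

0.486

Ranks of variable 1: 2, 6, 4, 5, 1, 3
Ranks of variable 2: 2, 6, 1, 5, 4, 3
d = r₁ − r₂: 0, 0, 3, 0, -3, 0
d²: 0, 0, 9, 0, 9, 0; Σd² = 18
ρ = 1 − 6·18/(6·35) = 1 − 108/210 = 0.486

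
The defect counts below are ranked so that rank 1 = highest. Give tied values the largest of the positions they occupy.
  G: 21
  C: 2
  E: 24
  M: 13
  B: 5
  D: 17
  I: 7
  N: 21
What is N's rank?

3

Sorted (descending): 24, 21, 21, 17, 13, 7, 5, 2
The 2 values of 21 occupy positions 2–3 → each gets rank 3.
N has value 21 → rank 3.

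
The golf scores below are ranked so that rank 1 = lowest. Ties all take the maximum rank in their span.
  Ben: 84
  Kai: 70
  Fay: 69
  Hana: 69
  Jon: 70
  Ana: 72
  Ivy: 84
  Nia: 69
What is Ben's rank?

8

Sorted (ascending): 69, 69, 69, 70, 70, 72, 84, 84
The 3 values of 69 occupy positions 1–3 → each gets rank 3.
The 2 values of 70 occupy positions 4–5 → each gets rank 5.
The 2 values of 84 occupy positions 7–8 → each gets rank 8.
Ben has value 84 → rank 8.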